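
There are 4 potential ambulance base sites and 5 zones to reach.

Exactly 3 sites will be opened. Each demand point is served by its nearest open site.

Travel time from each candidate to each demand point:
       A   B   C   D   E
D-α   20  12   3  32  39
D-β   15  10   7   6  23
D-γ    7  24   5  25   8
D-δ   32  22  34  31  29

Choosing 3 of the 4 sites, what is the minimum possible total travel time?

34

Open {D-α, D-β, D-γ}.
  A→D-γ 7, B→D-β 10, C→D-α 3, D→D-β 6, E→D-γ 8  ⇒ total 34.
Compare {D-β, D-γ, D-δ}: total 36.
Compare {D-α, D-γ, D-δ}: total 55.
No size-3 selection does better; minimum is 34.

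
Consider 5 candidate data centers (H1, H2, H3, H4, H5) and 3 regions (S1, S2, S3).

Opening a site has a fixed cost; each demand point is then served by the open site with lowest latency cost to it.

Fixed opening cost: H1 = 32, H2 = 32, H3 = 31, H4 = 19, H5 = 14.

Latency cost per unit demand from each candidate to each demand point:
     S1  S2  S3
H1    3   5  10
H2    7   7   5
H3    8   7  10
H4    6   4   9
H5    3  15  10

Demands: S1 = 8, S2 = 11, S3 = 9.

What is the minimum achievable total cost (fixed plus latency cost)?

178

Open {H2, H4, H5}: assign each demand point to its cheapest open site.
  S1→H5 8×3=24, S2→H4 11×4=44, S3→H2 9×5=45
  latency cost 113, fixed 65 → total 178.
Compare {H4, H5}: latency cost 149 + fixed 33 = 182.
Compare {H1, H2}: latency cost 124 + fixed 64 = 188.
Compare {H2, H4}: latency cost 137 + fixed 51 = 188.
All other subsets cost ≥ 182. Minimum total cost: 178.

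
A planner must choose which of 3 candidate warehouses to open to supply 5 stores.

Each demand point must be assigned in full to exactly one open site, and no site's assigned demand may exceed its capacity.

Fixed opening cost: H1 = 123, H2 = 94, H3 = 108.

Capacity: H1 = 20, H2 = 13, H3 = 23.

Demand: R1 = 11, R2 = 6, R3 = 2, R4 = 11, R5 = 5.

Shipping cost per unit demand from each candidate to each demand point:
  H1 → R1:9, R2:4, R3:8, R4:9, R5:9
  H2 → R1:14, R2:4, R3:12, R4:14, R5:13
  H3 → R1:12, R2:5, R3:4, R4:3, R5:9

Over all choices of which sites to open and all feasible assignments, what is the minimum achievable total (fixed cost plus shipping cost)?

Open {H1, H3}; cheapest assignment that respects the capacities:
  H1 (cap 20, load 17): R1, R2 — cost 11×9 + 6×4 = 123
  H3 (cap 23, load 18): R3, R4, R5 — cost 2×4 + 11×3 + 5×9 = 86
  Shipping 209, fixed 231 → total 440.
  Any other capacity-feasible assignment to {H1, H3} ships for at least 209.
Compare {H2, H3}: its best feasible assignment gives total 480.
Compare {H1, H2, H3}: its best feasible assignment gives total 534.
Every other set of open sites that can feasibly serve all demand totals ≥ 480 even under its best assignment. Minimum: 440.

440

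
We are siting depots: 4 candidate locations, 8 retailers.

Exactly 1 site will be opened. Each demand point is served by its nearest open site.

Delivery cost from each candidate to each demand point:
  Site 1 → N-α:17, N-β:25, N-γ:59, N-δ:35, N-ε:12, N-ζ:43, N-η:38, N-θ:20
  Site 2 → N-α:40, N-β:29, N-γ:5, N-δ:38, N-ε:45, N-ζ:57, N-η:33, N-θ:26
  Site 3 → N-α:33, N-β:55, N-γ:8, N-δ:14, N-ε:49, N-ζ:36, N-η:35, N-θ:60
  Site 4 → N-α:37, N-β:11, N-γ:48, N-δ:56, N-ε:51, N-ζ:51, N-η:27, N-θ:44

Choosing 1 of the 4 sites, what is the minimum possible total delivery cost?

249

Open {Site 1}.
  N-α→Site 1 17, N-β→Site 1 25, N-γ→Site 1 59, N-δ→Site 1 35, N-ε→Site 1 12, N-ζ→Site 1 43, N-η→Site 1 38, N-θ→Site 1 20  ⇒ total 249.
Compare {Site 2}: total 273.
Compare {Site 3}: total 290.
No size-1 selection does better; minimum is 249.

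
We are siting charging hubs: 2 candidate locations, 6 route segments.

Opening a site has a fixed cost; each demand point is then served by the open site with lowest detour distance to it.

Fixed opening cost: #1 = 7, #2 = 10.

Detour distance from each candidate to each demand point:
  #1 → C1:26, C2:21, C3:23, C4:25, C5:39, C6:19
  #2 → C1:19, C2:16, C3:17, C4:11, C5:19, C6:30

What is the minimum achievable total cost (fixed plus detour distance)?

118

Open {#1, #2}: assign each demand point to its cheapest open site.
  C1→#2 19, C2→#2 16, C3→#2 17, C4→#2 11, C5→#2 19, C6→#1 19
  detour distance 101, fixed 17 → total 118.
Compare {#2}: detour distance 112 + fixed 10 = 122.
Compare {#1}: detour distance 153 + fixed 7 = 160.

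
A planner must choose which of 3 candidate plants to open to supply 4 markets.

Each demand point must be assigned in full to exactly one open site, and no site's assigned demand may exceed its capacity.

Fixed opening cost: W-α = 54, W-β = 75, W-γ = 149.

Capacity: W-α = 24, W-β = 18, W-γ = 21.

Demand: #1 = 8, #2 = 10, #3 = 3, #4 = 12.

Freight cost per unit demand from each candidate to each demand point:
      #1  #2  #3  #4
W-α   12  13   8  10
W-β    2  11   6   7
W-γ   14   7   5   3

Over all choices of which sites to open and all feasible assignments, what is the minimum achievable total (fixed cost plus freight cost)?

399

Open {W-α, W-β}; cheapest assignment that respects the capacities:
  W-α (cap 24, load 15): #3, #4 — cost 3×8 + 12×10 = 144
  W-β (cap 18, load 18): #1, #2 — cost 8×2 + 10×11 = 126
  Shipping 270, fixed 129 → total 399.
  Any other capacity-feasible assignment to {W-α, W-β} ships for at least 270.
Compare {W-β, W-γ}: its best feasible assignment gives total 401.
Compare {W-α, W-β, W-γ}: its best feasible assignment gives total 455.
Every other set of open sites that can feasibly serve all demand totals ≥ 401 even under its best assignment. Minimum: 399.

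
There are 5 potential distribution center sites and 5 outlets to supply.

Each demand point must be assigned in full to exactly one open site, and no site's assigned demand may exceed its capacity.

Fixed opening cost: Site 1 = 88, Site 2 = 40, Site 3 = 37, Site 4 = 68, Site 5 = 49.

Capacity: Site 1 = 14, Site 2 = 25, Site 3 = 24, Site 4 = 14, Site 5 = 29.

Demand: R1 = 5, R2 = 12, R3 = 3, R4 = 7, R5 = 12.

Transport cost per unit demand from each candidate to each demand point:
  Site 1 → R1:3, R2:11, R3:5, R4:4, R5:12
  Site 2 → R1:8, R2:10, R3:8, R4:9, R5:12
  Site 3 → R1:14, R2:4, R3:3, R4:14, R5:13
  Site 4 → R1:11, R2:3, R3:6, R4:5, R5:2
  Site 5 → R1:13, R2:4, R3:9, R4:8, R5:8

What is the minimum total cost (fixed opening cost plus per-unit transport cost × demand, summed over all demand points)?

317

Open {Site 1, Site 3, Site 4}; cheapest assignment that respects the capacities:
  Site 1 (cap 14, load 12): R1, R4 — cost 5×3 + 7×4 = 43
  Site 3 (cap 24, load 15): R2, R3 — cost 12×4 + 3×3 = 57
  Site 4 (cap 14, load 12): R5 — cost 12×2 = 24
  Shipping 124, fixed 193 → total 317.
  Any other capacity-feasible assignment to {Site 1, Site 3, Site 4} ships for at least 124.
Compare {Site 2, Site 3, Site 4}: its best feasible assignment gives total 329.
Compare {Site 4, Site 5}: its best feasible assignment gives total 337.
Every other set of open sites that can feasibly serve all demand totals ≥ 329 even under its best assignment. Minimum: 317.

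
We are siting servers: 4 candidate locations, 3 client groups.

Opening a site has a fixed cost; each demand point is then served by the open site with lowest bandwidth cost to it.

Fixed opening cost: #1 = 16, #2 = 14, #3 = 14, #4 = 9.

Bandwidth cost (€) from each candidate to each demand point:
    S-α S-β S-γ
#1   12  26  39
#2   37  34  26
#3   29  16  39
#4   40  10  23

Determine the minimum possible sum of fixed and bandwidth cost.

70

Open {#1, #4}: assign each demand point to its cheapest open site.
  S-α→#1 12, S-β→#4 10, S-γ→#4 23
  bandwidth cost 45, fixed 25 → total 70.
Compare {#4}: bandwidth cost 73 + fixed 9 = 82.
Compare {#1, #2, #4}: bandwidth cost 45 + fixed 39 = 84.
Compare {#1, #3, #4}: bandwidth cost 45 + fixed 39 = 84.
All other subsets cost ≥ 82. Minimum total cost: 70.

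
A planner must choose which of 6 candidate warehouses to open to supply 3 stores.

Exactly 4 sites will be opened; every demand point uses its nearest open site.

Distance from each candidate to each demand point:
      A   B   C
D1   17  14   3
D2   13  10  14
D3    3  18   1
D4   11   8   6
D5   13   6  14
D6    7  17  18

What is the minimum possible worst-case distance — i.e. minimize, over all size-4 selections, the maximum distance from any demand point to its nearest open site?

6

Open {D1, D2, D3, D5}.
  Farthest demand point is B at distance 6 (to D5); all others are ≤ 6.
With {D1, D3, D4, D5} the worst case is 6.
With {D1, D3, D5, D6} the worst case is 6.
No size-4 selection achieves below 6.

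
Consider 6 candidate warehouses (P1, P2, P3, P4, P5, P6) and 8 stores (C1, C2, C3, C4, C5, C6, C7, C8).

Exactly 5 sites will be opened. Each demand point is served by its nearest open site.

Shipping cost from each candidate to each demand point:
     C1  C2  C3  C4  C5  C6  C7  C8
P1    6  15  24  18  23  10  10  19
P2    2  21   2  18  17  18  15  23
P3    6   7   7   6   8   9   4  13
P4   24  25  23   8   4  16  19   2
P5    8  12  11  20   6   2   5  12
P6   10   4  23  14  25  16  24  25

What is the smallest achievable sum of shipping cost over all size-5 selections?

Open {P2, P3, P4, P5, P6}.
  C1→P2 2, C2→P6 4, C3→P2 2, C4→P3 6, C5→P4 4, C6→P5 2, C7→P3 4, C8→P4 2  ⇒ total 26.
Compare {P1, P2, P3, P4, P5}: total 29.
Compare {P1, P2, P4, P5, P6}: total 29.
No size-5 selection does better; minimum is 26.

26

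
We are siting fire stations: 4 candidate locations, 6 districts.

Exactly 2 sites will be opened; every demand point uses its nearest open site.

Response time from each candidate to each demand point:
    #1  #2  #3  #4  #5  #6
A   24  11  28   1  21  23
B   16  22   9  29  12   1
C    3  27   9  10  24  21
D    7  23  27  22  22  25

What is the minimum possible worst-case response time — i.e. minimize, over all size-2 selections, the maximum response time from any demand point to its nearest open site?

Open {A, B}.
  Farthest demand point is #1 at response time 16 (to B); all others are ≤ 16.
With {A, C} the worst case is 21.
With {B, C} the worst case is 22.
No size-2 selection achieves below 16.

16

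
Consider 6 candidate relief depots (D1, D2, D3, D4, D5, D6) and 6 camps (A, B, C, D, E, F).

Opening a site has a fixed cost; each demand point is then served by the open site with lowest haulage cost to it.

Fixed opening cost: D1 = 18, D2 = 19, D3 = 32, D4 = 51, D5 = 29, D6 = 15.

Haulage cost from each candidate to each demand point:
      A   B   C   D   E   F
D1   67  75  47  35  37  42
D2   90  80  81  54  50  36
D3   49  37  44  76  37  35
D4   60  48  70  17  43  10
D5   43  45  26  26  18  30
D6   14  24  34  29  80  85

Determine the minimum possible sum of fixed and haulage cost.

182

Open {D5, D6}: assign each demand point to its cheapest open site.
  A→D6 14, B→D6 24, C→D5 26, D→D5 26, E→D5 18, F→D5 30
  haulage cost 138, fixed 44 → total 182.
Compare {D1, D5, D6}: haulage cost 138 + fixed 62 = 200.
Compare {D2, D5, D6}: haulage cost 138 + fixed 63 = 201.
Compare {D4, D5, D6}: haulage cost 109 + fixed 95 = 204.
All other subsets cost ≥ 200. Minimum total cost: 182.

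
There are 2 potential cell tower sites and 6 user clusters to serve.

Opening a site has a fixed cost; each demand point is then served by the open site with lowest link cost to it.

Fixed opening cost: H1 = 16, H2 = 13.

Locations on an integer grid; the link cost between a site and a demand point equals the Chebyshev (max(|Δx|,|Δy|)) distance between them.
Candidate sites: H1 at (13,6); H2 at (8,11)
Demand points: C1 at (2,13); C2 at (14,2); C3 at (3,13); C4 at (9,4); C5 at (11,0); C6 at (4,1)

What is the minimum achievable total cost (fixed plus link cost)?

Open {H1}: assign each demand point to its cheapest open site.
  C1→H1 11, C2→H1 4, C3→H1 10, C4→H1 4, C5→H1 6, C6→H1 9
  link cost 44, fixed 16 → total 60.
Compare {H2}: link cost 48 + fixed 13 = 61.
Compare {H1, H2}: link cost 34 + fixed 29 = 63.

60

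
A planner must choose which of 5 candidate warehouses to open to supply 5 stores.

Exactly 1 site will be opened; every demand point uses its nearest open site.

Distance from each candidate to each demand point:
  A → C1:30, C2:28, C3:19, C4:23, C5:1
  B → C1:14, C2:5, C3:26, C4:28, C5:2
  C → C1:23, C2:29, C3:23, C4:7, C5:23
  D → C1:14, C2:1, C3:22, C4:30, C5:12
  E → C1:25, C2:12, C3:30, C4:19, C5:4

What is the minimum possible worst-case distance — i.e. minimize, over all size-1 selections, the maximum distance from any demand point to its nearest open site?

28

Open {B}.
  Farthest demand point is C4 at distance 28 (to B); all others are ≤ 28.
With {C} the worst case is 29.
With {A} the worst case is 30.
No size-1 selection achieves below 28.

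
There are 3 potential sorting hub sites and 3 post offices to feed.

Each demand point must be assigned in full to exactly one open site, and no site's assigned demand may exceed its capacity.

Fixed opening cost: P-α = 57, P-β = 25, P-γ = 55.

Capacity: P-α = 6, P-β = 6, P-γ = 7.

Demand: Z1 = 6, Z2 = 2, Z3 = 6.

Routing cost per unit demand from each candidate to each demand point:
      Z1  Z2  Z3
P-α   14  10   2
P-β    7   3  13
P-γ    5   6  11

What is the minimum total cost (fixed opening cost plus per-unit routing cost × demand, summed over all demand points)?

Open {P-α, P-β, P-γ}; cheapest assignment that respects the capacities:
  P-α (cap 6, load 6): Z3 — cost 6×2 = 12
  P-β (cap 6, load 2): Z2 — cost 2×3 = 6
  P-γ (cap 7, load 6): Z1 — cost 6×5 = 30
  Shipping 48, fixed 137 → total 185.
  Any other capacity-feasible assignment to {P-α, P-β, P-γ} ships for at least 48.
Total demand is 14 and no other set of sites has combined capacity ≥ 14, so {P-α, P-β, P-γ} is the only feasible choice of open sites. Minimum: 185.

185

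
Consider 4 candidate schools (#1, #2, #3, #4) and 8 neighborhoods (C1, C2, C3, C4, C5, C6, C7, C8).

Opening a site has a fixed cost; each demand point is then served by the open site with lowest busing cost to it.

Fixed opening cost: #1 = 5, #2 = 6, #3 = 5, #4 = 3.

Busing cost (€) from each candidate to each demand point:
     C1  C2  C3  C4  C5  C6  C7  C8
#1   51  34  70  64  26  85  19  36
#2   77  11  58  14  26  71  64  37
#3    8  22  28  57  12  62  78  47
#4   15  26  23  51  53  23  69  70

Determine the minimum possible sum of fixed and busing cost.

165

Open {#1, #2, #3, #4}: assign each demand point to its cheapest open site.
  C1→#3 8, C2→#2 11, C3→#4 23, C4→#2 14, C5→#3 12, C6→#4 23, C7→#1 19, C8→#1 36
  busing cost 146, fixed 19 → total 165.
Compare {#1, #2, #4}: busing cost 167 + fixed 14 = 181.
Compare {#1, #2, #3}: busing cost 190 + fixed 16 = 206.
Compare {#2, #3, #4}: busing cost 192 + fixed 14 = 206.
All other subsets cost ≥ 181. Minimum total cost: 165.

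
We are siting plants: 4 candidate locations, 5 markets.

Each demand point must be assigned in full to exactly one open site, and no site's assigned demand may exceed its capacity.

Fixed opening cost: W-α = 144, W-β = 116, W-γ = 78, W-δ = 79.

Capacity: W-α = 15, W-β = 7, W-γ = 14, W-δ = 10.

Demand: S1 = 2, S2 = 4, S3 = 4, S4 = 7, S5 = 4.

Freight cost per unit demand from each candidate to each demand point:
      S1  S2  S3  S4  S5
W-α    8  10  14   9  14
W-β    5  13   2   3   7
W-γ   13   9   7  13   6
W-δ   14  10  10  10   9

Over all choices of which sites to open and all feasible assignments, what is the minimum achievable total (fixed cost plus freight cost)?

329

Open {W-β, W-γ}; cheapest assignment that respects the capacities:
  W-β (cap 7, load 7): S4 — cost 7×3 = 21
  W-γ (cap 14, load 14): S1, S2, S3, S5 — cost 2×13 + 4×9 + 4×7 + 4×6 = 114
  Shipping 135, fixed 194 → total 329.
  Any other capacity-feasible assignment to {W-β, W-γ} ships for at least 135.
Compare {W-γ, W-δ}: its best feasible assignment gives total 341.
Compare {W-α, W-γ}: its best feasible assignment gives total 389.
Every other set of open sites that can feasibly serve all demand totals ≥ 341 even under its best assignment. Minimum: 329.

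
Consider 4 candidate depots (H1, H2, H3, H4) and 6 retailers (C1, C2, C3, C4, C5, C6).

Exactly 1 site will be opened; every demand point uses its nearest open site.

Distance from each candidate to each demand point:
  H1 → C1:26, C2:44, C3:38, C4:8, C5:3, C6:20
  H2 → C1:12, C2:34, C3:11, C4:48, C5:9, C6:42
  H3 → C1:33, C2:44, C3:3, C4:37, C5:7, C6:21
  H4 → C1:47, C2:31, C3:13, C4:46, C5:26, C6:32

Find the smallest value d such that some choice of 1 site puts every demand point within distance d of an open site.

44

Open {H1}.
  Farthest demand point is C2 at distance 44 (to H1); all others are ≤ 44.
With {H3} the worst case is 44.
With {H4} the worst case is 47.
No size-1 selection achieves below 44.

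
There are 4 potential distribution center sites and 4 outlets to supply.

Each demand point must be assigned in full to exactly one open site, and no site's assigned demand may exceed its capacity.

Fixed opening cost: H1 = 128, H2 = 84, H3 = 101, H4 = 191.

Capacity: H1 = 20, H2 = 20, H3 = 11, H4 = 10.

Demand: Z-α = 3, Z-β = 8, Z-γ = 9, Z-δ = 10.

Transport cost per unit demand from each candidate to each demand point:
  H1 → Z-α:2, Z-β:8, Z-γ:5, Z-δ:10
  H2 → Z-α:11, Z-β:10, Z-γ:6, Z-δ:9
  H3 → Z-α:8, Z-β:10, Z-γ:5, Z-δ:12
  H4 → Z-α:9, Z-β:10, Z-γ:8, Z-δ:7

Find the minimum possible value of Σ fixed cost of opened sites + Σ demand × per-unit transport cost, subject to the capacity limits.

417

Open {H1, H2}; cheapest assignment that respects the capacities:
  H1 (cap 20, load 20): Z-α, Z-β, Z-γ — cost 3×2 + 8×8 + 9×5 = 115
  H2 (cap 20, load 10): Z-δ — cost 10×9 = 90
  Shipping 205, fixed 212 → total 417.
  Any other capacity-feasible assignment to {H1, H2} ships for at least 205.
Compare {H2, H3}: its best feasible assignment gives total 433.
Compare {H1, H3}: its best feasible assignment gives total 464.
Every other set of open sites that can feasibly serve all demand totals ≥ 433 even under its best assignment. Minimum: 417.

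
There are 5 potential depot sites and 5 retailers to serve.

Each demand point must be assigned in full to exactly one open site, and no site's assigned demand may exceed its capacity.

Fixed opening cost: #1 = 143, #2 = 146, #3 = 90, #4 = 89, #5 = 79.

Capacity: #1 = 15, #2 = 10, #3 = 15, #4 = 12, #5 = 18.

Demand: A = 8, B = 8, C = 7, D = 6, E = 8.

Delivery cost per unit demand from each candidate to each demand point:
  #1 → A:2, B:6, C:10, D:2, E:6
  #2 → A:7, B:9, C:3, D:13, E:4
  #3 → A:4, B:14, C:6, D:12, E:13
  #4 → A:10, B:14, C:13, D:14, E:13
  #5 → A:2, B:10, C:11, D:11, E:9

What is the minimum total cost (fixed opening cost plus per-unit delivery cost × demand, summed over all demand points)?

Open {#1, #3, #5}; cheapest assignment that respects the capacities:
  #1 (cap 15, load 14): B, D — cost 8×6 + 6×2 = 60
  #3 (cap 15, load 7): C — cost 7×6 = 42
  #5 (cap 18, load 16): A, E — cost 8×2 + 8×9 = 88
  Shipping 190, fixed 312 → total 502.
  Any other capacity-feasible assignment to {#1, #3, #5} ships for at least 190.
Compare {#1, #2, #5}: its best feasible assignment gives total 537.
Compare {#1, #2, #3}: its best feasible assignment gives total 545.
Every other set of open sites that can feasibly serve all demand totals ≥ 537 even under its best assignment. Minimum: 502.

502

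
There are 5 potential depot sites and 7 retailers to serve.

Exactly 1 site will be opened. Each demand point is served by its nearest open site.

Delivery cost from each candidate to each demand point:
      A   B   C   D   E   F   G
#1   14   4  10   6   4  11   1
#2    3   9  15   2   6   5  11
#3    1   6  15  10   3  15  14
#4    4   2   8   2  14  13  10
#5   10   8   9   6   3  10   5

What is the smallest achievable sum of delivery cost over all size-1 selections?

50

Open {#1}.
  A→#1 14, B→#1 4, C→#1 10, D→#1 6, E→#1 4, F→#1 11, G→#1 1  ⇒ total 50.
Compare {#2}: total 51.
Compare {#5}: total 51.
No size-1 selection does better; minimum is 50.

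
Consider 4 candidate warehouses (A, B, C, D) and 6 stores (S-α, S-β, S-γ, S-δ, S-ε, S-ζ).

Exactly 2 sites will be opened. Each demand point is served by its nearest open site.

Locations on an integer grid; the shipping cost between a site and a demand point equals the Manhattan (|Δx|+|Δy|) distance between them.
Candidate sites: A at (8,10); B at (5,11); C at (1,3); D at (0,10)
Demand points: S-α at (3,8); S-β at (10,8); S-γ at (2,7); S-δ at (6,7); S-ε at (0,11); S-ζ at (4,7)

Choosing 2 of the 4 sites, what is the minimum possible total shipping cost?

27

Open {A, D}.
  S-α→D 5, S-β→A 4, S-γ→D 5, S-δ→A 5, S-ε→D 1, S-ζ→A 7  ⇒ total 27.
Compare {B, D}: total 29.
Compare {A, B}: total 31.
No size-2 selection does better; minimum is 27.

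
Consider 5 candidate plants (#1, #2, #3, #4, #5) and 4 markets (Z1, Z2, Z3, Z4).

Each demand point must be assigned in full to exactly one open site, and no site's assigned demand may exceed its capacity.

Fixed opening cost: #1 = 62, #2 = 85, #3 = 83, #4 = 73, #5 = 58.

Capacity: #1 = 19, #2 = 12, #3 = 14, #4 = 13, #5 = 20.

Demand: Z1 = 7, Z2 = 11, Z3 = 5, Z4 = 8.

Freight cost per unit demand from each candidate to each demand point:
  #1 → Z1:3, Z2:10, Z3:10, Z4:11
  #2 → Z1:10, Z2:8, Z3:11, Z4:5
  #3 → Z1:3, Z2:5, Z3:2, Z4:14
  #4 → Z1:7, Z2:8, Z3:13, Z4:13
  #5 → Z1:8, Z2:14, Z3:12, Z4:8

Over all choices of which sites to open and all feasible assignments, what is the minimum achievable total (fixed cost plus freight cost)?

374

Open {#1, #3}; cheapest assignment that respects the capacities:
  #1 (cap 19, load 19): Z2, Z4 — cost 11×10 + 8×11 = 198
  #3 (cap 14, load 12): Z1, Z3 — cost 7×3 + 5×2 = 31
  Shipping 229, fixed 145 → total 374.
  Any other capacity-feasible assignment to {#1, #3} ships for at least 229.
Compare {#1, #5}: its best feasible assignment gives total 375.
Compare {#3, #5}: its best feasible assignment gives total 376.
Every other set of open sites that can feasibly serve all demand totals ≥ 375 even under its best assignment. Minimum: 374.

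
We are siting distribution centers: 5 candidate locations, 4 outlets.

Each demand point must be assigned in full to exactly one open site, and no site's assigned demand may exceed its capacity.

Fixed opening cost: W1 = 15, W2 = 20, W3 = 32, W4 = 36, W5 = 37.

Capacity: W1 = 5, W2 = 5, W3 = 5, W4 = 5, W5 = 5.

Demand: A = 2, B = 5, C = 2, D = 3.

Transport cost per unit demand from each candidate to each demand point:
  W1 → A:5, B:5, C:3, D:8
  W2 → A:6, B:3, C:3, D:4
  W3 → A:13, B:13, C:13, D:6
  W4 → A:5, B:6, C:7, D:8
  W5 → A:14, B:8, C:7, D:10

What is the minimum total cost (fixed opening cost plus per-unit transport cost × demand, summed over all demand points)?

Open {W1, W2, W3}; cheapest assignment that respects the capacities:
  W1 (cap 5, load 4): A, C — cost 2×5 + 2×3 = 16
  W2 (cap 5, load 5): B — cost 5×3 = 15
  W3 (cap 5, load 3): D — cost 3×6 = 18
  Shipping 49, fixed 67 → total 116.
  Any other capacity-feasible assignment to {W1, W2, W3} ships for at least 49.
Compare {W1, W2, W4}: its best feasible assignment gives total 124.
Compare {W1, W2, W5}: its best feasible assignment gives total 133.
Every other set of open sites that can feasibly serve all demand totals ≥ 124 even under its best assignment. Minimum: 116.

116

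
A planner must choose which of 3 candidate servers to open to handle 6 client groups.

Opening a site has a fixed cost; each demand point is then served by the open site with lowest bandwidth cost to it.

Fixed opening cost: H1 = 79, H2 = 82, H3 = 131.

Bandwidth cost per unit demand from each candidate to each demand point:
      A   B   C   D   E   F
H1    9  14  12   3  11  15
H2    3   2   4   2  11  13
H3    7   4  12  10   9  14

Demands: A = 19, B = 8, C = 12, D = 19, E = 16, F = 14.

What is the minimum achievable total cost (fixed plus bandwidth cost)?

599

Open {H2}: assign each demand point to its cheapest open site.
  A→H2 19×3=57, B→H2 8×2=16, C→H2 12×4=48, D→H2 19×2=38, E→H2 16×11=176, F→H2 14×13=182
  bandwidth cost 517, fixed 82 → total 599.
Compare {H1, H2}: bandwidth cost 517 + fixed 161 = 678.
Compare {H2, H3}: bandwidth cost 485 + fixed 213 = 698.
Compare {H1, H2, H3}: bandwidth cost 485 + fixed 292 = 777.
All other subsets cost ≥ 678. Minimum total cost: 599.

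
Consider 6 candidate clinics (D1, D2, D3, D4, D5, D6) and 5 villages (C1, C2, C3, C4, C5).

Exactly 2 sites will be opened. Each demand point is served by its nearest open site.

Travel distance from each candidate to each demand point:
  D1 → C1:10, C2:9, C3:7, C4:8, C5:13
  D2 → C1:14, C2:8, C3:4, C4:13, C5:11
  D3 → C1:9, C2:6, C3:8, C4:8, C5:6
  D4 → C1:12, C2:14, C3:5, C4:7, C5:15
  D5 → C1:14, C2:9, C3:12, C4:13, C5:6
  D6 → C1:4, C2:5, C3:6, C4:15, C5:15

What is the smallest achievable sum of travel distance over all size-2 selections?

Open {D3, D6}.
  C1→D6 4, C2→D6 5, C3→D6 6, C4→D3 8, C5→D3 6  ⇒ total 29.
Compare {D2, D3}: total 33.
Compare {D3, D4}: total 33.
No size-2 selection does better; minimum is 29.

29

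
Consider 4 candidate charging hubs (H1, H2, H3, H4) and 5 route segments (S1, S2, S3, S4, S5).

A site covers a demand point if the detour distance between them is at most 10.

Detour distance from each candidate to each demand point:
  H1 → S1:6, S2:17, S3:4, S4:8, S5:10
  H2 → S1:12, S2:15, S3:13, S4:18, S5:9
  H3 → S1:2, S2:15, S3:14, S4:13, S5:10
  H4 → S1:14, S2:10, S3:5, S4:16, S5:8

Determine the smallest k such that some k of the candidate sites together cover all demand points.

2

Coverage sets (demand points within 10 of each site):
  H1: {S1, S3, S4, S5}
  H2: {S5}
  H3: {S1, S5}
  H4: {S2, S3, S5}
No single site covers all 5 demand points.
But {H1, H4} covers everything, so the minimum is 2.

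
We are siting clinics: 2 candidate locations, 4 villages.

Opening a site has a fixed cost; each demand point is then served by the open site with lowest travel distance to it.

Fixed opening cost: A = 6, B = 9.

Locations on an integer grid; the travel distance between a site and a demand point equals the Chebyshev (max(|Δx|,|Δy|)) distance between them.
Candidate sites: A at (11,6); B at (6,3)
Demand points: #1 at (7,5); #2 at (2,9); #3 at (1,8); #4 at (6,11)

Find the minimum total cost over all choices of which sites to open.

30

Open {B}: assign each demand point to its cheapest open site.
  #1→B 2, #2→B 6, #3→B 5, #4→B 8
  travel distance 21, fixed 9 → total 30.
Compare {A, B}: travel distance 18 + fixed 15 = 33.
Compare {A}: travel distance 28 + fixed 6 = 34.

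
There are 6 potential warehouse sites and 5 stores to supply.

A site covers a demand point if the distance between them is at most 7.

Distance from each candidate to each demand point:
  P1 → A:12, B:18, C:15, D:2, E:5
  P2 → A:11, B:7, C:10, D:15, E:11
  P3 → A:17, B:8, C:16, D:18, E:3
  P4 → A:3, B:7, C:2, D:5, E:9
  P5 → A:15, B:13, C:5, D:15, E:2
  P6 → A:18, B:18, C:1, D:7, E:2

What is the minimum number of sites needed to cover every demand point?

2

Coverage sets (demand points within 7 of each site):
  P1: {D, E}
  P2: {B}
  P3: {E}
  P4: {A, B, C, D}
  P5: {C, E}
  P6: {C, D, E}
No single site covers all 5 demand points.
But {P1, P4} covers everything, so the minimum is 2.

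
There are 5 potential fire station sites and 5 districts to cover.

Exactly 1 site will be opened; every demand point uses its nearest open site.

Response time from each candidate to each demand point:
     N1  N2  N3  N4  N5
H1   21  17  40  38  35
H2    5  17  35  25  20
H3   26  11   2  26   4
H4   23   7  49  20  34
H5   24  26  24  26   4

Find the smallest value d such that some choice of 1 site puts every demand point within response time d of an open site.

26

Open {H3}.
  Farthest demand point is N1 at response time 26 (to H3); all others are ≤ 26.
With {H5} the worst case is 26.
With {H2} the worst case is 35.
No size-1 selection achieves below 26.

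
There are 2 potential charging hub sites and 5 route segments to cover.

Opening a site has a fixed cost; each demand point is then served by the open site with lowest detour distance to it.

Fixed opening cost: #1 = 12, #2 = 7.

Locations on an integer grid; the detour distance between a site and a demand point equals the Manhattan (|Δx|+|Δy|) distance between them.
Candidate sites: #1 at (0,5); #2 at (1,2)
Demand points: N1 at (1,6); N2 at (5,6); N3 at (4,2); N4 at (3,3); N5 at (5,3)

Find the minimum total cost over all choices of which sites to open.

30

Open {#2}: assign each demand point to its cheapest open site.
  N1→#2 4, N2→#2 8, N3→#2 3, N4→#2 3, N5→#2 5
  detour distance 23, fixed 7 → total 30.
Compare {#1, #2}: detour distance 19 + fixed 19 = 38.
Compare {#1}: detour distance 27 + fixed 12 = 39.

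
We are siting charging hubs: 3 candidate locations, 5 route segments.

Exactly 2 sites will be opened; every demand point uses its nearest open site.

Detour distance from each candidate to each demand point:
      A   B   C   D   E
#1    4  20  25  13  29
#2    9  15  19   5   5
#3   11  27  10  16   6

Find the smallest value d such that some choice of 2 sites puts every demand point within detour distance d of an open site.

15

Open {#2, #3}.
  Farthest demand point is B at detour distance 15 (to #2); all others are ≤ 15.
With {#1, #2} the worst case is 19.
With {#1, #3} the worst case is 20.
No size-2 selection achieves below 15.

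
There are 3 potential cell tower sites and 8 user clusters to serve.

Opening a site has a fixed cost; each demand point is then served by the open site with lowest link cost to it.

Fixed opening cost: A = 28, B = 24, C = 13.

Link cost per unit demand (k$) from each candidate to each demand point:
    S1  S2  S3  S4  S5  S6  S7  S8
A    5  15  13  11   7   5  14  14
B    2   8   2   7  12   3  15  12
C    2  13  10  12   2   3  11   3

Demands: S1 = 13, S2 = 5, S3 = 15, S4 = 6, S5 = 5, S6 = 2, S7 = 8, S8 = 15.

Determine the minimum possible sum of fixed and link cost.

324

Open {B, C}: assign each demand point to its cheapest open site.
  S1→B 13×2=26, S2→B 5×8=40, S3→B 15×2=30, S4→B 6×7=42, S5→C 5×2=10, S6→B 2×3=6, S7→C 8×11=88, S8→C 15×3=45
  link cost 287, fixed 37 → total 324.
Compare {A, B, C}: link cost 287 + fixed 65 = 352.
Compare {C}: link cost 462 + fixed 13 = 475.
Compare {A, C}: link cost 456 + fixed 41 = 497.
All other subsets cost ≥ 352. Minimum total cost: 324.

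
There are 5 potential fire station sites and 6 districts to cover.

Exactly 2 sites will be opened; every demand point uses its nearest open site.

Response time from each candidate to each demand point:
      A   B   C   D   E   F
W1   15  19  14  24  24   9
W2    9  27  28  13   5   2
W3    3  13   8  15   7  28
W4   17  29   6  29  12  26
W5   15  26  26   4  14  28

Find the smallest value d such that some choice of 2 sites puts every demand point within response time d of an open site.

Open {W2, W3}.
  Farthest demand point is B at response time 13 (to W3); all others are ≤ 13.
With {W1, W3} the worst case is 15.
With {W1, W2} the worst case is 19.
No size-2 selection achieves below 13.

13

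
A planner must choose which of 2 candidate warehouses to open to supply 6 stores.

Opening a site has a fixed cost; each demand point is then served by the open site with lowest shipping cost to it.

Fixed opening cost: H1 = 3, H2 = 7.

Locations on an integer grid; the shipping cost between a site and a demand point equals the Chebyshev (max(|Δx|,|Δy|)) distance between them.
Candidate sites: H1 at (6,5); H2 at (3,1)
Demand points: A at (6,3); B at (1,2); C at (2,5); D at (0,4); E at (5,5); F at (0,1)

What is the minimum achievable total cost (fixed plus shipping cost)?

Open {H1, H2}: assign each demand point to its cheapest open site.
  A→H1 2, B→H2 2, C→H1 4, D→H2 3, E→H1 1, F→H2 3
  shipping cost 15, fixed 10 → total 25.
Compare {H2}: shipping cost 19 + fixed 7 = 26.
Compare {H1}: shipping cost 24 + fixed 3 = 27.

25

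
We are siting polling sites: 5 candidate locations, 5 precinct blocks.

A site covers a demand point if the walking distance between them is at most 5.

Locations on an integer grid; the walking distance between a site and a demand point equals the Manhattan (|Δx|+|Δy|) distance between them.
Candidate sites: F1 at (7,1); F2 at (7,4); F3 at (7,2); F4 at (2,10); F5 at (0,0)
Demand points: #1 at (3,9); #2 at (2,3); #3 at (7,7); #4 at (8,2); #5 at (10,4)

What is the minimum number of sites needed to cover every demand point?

3

Coverage sets (demand points within 5 of each site):
  F1: {#4}
  F2: {#3, #4, #5}
  F3: {#3, #4, #5}
  F4: {#1}
  F5: {#2}
No 2 sites suffice: every size-2 union leaves at least one demand point uncovered.
But {F2, F4, F5} covers everything, so the minimum is 3.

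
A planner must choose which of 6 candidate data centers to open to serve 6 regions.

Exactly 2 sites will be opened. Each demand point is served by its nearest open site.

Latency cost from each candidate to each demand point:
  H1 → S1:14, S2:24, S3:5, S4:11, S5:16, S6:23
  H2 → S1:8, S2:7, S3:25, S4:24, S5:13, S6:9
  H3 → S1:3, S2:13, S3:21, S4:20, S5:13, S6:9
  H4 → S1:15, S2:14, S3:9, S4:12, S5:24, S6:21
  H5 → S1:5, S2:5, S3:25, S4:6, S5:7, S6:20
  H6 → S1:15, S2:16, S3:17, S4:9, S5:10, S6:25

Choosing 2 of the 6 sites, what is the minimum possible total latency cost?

48

Open {H1, H5}.
  S1→H5 5, S2→H5 5, S3→H1 5, S4→H5 6, S5→H5 7, S6→H5 20  ⇒ total 48.
Compare {H3, H5}: total 51.
Compare {H4, H5}: total 52.
No size-2 selection does better; minimum is 48.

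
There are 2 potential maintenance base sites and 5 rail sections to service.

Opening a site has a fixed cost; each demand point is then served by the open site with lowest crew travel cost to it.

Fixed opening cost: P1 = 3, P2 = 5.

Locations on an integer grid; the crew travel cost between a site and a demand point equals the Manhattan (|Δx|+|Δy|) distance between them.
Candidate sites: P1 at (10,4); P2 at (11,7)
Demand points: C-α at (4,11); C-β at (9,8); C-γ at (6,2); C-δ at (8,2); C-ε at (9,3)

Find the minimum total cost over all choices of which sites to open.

Open {P1}: assign each demand point to its cheapest open site.
  C-α→P1 13, C-β→P1 5, C-γ→P1 6, C-δ→P1 4, C-ε→P1 2
  crew travel cost 30, fixed 3 → total 33.
Compare {P1, P2}: crew travel cost 26 + fixed 8 = 34.
Compare {P2}: crew travel cost 38 + fixed 5 = 43.

33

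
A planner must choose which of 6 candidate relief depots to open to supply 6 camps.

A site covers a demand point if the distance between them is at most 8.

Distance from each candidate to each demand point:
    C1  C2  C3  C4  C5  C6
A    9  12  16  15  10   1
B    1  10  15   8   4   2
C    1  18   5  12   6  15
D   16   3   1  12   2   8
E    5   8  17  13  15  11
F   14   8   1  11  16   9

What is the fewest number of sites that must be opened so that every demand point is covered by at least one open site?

Coverage sets (demand points within 8 of each site):
  A: {C6}
  B: {C1, C4, C5, C6}
  C: {C1, C3, C5}
  D: {C2, C3, C5, C6}
  E: {C1, C2}
  F: {C2, C3}
No single site covers all 6 demand points.
But {B, D} covers everything, so the minimum is 2.

2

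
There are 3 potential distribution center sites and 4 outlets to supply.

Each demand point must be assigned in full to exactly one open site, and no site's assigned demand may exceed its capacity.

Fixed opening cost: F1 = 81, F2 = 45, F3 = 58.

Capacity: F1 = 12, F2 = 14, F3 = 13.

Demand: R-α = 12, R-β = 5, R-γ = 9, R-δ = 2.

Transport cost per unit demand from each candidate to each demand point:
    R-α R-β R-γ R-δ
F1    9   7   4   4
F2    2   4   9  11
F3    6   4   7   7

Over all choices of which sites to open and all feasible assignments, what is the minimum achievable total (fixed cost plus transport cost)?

Open {F1, F2, F3}; cheapest assignment that respects the capacities:
  F1 (cap 12, load 11): R-γ, R-δ — cost 9×4 + 2×4 = 44
  F2 (cap 14, load 12): R-α — cost 12×2 = 24
  F3 (cap 13, load 5): R-β — cost 5×4 = 20
  Shipping 88, fixed 184 → total 272.
  Any other capacity-feasible assignment to {F1, F2, F3} ships for at least 88.
Total demand is 28 and no other set of sites has combined capacity ≥ 28, so {F1, F2, F3} is the only feasible choice of open sites. Minimum: 272.

272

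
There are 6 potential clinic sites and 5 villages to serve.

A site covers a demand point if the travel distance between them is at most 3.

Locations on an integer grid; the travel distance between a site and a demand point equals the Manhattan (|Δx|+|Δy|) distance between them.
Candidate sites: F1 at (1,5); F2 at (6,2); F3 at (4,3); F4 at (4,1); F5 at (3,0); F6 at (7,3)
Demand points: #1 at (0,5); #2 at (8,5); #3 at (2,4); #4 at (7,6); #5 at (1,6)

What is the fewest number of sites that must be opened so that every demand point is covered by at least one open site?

2

Coverage sets (demand points within 3 of each site):
  F1: {#1, #3, #5}
  F2: {}
  F3: {#3}
  F4: {}
  F5: {}
  F6: {#2, #4}
No single site covers all 5 demand points.
But {F1, F6} covers everything, so the minimum is 2.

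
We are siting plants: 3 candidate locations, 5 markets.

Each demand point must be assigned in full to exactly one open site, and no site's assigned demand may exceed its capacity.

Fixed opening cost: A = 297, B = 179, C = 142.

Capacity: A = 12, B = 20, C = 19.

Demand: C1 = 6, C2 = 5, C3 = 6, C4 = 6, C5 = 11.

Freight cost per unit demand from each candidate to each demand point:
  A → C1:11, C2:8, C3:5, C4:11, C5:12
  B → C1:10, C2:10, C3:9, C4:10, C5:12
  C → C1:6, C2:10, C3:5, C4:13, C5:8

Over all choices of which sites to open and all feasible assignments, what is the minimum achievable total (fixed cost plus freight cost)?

Open {B, C}; cheapest assignment that respects the capacities:
  B (cap 20, load 17): C2, C3, C4 — cost 5×10 + 6×9 + 6×10 = 164
  C (cap 19, load 17): C1, C5 — cost 6×6 + 11×8 = 124
  Shipping 288, fixed 321 → total 609.
  Any other capacity-feasible assignment to {B, C} ships for at least 288.
Compare {A, B, C}: its best feasible assignment gives total 872.
Every other set of open sites that can feasibly serve all demand totals ≥ 872 even under its best assignment. Minimum: 609.

609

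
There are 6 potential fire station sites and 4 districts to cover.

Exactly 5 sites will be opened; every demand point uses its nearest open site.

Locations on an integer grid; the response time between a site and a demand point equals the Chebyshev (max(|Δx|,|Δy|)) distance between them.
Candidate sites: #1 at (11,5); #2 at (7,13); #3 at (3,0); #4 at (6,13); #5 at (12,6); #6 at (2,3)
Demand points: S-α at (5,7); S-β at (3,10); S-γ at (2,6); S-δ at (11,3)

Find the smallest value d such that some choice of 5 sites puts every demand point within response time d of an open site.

Open {#1, #2, #3, #4, #6}.
  Farthest demand point is S-α at response time 4 (to #6); all others are ≤ 4.
With {#1, #2, #3, #5, #6} the worst case is 4.
With {#1, #2, #4, #5, #6} the worst case is 4.
No size-5 selection achieves below 4.

4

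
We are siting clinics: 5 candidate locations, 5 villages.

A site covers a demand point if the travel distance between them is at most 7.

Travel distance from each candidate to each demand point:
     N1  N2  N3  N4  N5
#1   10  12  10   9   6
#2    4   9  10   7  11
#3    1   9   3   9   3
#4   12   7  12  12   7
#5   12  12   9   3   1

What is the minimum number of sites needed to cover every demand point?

Coverage sets (demand points within 7 of each site):
  #1: {N5}
  #2: {N1, N4}
  #3: {N1, N3, N5}
  #4: {N2, N5}
  #5: {N4, N5}
No 2 sites suffice: every size-2 union leaves at least one demand point uncovered.
But {#2, #3, #4} covers everything, so the minimum is 3.

3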